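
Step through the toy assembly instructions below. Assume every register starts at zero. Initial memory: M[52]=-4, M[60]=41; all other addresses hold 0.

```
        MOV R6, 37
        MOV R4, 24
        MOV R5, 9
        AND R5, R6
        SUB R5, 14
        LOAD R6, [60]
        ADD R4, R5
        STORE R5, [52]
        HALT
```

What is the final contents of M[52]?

MOV R6, 37 → R6=37
MOV R4, 24 → R4=24
MOV R5, 9 → R5=9
AND R5, R6 → R5=9&37=1
SUB R5, 14 → R5=1-14=-13
LOAD R6, [60] → R6=M[60]=41
ADD R4, R5 → R4=24+(-13)=11
STORE R5, [52] → M[52]=-13
halt.

-13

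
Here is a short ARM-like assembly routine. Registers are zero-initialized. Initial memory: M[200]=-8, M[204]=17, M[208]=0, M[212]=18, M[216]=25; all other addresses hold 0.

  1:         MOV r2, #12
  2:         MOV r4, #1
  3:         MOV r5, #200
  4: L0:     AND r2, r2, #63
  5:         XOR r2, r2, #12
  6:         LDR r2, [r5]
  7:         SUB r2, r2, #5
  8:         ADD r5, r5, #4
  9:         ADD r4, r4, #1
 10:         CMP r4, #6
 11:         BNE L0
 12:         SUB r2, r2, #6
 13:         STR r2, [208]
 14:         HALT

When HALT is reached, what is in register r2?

14

r2=12
r4=1
r5=200
r2=12&63=12
r2=12^12=0
r2=M[200]=-8
r2=(-8)-5=-13
r5=200+4=204
r4=1+1=2
CMP r4, #6  (cmp 2,6)
BNE L0: taken
r2=(-13)&63=51
r2=51^12=63
r2=M[204]=17
r2=17-5=12
r5=204+4=208
r4=2+1=3
CMP r4, #6  (cmp 3,6)
BNE L0: taken
r2=12&63=12
r2=12^12=0
r2=M[208]=0
r2=0-5=-5
r5=208+4=212
r4=3+1=4
CMP r4, #6  (cmp 4,6)
BNE L0: taken
r2=(-5)&63=59
r2=59^12=55
r2=M[212]=18
r2=18-5=13
r5=212+4=216
r4=4+1=5
CMP r4, #6  (cmp 5,6)
BNE L0: taken
r2=13&63=13
r2=13^12=1
r2=M[216]=25
r2=25-5=20
r5=216+4=220
r4=5+1=6
CMP r4, #6  (cmp 6,6)
BNE L0: not taken
r2=20-6=14
STR r2, [208] → M[208]=14
halt.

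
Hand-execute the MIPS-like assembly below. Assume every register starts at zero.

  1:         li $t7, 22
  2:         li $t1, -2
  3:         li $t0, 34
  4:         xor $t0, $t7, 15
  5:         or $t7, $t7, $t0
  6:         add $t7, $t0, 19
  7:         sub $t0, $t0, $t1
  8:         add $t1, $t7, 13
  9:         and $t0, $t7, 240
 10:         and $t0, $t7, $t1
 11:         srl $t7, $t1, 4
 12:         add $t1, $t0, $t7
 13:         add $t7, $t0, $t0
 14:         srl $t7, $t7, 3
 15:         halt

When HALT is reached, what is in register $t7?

10

$t7=22
$t1=-2
$t0=34
$t0=22^15=25
$t7=22|25=31
$t7=25+19=44
$t0=25-(-2)=27
$t1=44+13=57
$t0=44&240=32
$t0=44&57=40
$t7=57>>4=3
$t1=40+3=43
$t7=40+40=80
$t7=80>>3=10
halt.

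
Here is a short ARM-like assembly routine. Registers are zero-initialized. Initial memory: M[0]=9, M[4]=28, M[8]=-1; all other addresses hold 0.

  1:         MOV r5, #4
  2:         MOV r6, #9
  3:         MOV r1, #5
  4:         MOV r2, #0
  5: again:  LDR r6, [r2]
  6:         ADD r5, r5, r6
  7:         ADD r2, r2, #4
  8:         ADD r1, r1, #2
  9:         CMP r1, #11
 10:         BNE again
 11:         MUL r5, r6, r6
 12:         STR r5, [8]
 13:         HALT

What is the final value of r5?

after MOV r5, #4: r5=4
after MOV r6, #9: r6=9
after MOV r1, #5: r1=5
after MOV r2, #0: r2=0
after LDR r6, [r2]: r6=M[0]=9
after ADD r5, r5, r6: r5=4+9=13
after ADD r2, r2, #4: r2=0+4=4
after ADD r1, r1, #2: r1=5+2=7
CMP r1, #11  (cmp 7,11)
BNE again: taken
after LDR r6, [r2]: r6=M[4]=28
after ADD r5, r5, r6: r5=13+28=41
after ADD r2, r2, #4: r2=4+4=8
after ADD r1, r1, #2: r1=7+2=9
CMP r1, #11  (cmp 9,11)
BNE again: taken
after LDR r6, [r2]: r6=M[8]=-1
after ADD r5, r5, r6: r5=41+(-1)=40
after ADD r2, r2, #4: r2=8+4=12
after ADD r1, r1, #2: r1=9+2=11
CMP r1, #11  (cmp 11,11)
BNE again: not taken
after MUL r5, r6, r6: r5=(-1)*(-1)=1
STR r5, [8] → M[8]=1
halt.

1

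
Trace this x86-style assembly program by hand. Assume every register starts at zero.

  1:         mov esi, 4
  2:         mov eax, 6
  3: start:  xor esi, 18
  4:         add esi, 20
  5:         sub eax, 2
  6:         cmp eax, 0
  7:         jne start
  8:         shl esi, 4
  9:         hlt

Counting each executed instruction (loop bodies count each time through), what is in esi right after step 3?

22

mov esi, 4 → esi=4
mov eax, 6 → eax=6
xor esi, 18 → esi=4^18=22
After step 3: esi = 22.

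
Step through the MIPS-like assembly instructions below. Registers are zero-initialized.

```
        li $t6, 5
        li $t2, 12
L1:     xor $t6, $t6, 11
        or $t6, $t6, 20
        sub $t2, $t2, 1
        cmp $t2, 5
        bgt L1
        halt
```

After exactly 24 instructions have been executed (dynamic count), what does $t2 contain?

8

li $t6, 5 → $t6=5
li $t2, 12 → $t2=12
xor $t6, $t6, 11 → $t6=5^11=14
or $t6, $t6, 20 → $t6=14|20=30
sub $t2, $t2, 1 → $t2=12-1=11
cmp $t2, 5  (cmp 11,5)
bgt L1: taken
xor $t6, $t6, 11 → $t6=30^11=21
or $t6, $t6, 20 → $t6=21|20=21
sub $t2, $t2, 1 → $t2=11-1=10
cmp $t2, 5  (cmp 10,5)
bgt L1: taken
xor $t6, $t6, 11 → $t6=21^11=30
or $t6, $t6, 20 → $t6=30|20=30
sub $t2, $t2, 1 → $t2=10-1=9
cmp $t2, 5  (cmp 9,5)
bgt L1: taken
xor $t6, $t6, 11 → $t6=30^11=21
or $t6, $t6, 20 → $t6=21|20=21
sub $t2, $t2, 1 → $t2=9-1=8
cmp $t2, 5  (cmp 8,5)
bgt L1: taken
xor $t6, $t6, 11 → $t6=21^11=30
or $t6, $t6, 20 → $t6=30|20=30
After step 24: $t2 = 8.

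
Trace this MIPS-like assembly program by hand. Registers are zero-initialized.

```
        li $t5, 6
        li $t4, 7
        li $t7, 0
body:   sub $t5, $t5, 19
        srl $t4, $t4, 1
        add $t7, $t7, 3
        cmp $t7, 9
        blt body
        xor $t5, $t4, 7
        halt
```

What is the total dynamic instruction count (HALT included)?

$t5=6
$t4=7
$t7=0
$t5=6-19=-13
$t4=7>>1=3
$t7=0+3=3
cmp $t7, 9  (cmp 3,9)
blt body: taken
$t5=(-13)-19=-32
$t4=3>>1=1
$t7=3+3=6
cmp $t7, 9  (cmp 6,9)
blt body: taken
$t5=(-32)-19=-51
$t4=1>>1=0
$t7=6+3=9
cmp $t7, 9  (cmp 9,9)
blt body: not taken
$t5=0^7=7
halt.
Total executed instructions: 20.

20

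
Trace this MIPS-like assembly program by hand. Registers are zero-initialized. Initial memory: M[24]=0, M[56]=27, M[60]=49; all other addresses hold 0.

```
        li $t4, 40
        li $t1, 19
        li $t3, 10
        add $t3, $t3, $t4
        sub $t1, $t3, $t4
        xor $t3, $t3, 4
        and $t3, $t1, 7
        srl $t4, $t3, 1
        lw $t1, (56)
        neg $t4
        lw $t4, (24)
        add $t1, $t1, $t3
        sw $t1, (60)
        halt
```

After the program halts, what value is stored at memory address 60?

29

after li $t4, 40: $t4=40
after li $t1, 19: $t1=19
after li $t3, 10: $t3=10
after add $t3, $t3, $t4: $t3=10+40=50
after sub $t1, $t3, $t4: $t1=50-40=10
after xor $t3, $t3, 4: $t3=50^4=54
after and $t3, $t1, 7: $t3=10&7=2
after srl $t4, $t3, 1: $t4=2>>1=1
after lw $t1, (56): $t1=M[56]=27
after neg $t4: $t4=-(1)=-1
after lw $t4, (24): $t4=M[24]=0
after add $t1, $t1, $t3: $t1=27+2=29
sw $t1, (60) → M[60]=29
halt.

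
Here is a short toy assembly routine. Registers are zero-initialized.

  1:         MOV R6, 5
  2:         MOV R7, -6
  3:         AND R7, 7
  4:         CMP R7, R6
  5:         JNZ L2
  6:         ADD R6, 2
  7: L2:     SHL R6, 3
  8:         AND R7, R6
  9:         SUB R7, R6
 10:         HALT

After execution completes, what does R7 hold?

-40

MOV R6, 5 → R6=5
MOV R7, -6 → R7=-6
AND R7, 7 → R7=(-6)&7=2
CMP R7, R6  (cmp 2,5)
JNZ L2: taken
SHL R6, 3 → R6=5<<3=40
AND R7, R6 → R7=2&40=0
SUB R7, R6 → R7=0-40=-40
halt.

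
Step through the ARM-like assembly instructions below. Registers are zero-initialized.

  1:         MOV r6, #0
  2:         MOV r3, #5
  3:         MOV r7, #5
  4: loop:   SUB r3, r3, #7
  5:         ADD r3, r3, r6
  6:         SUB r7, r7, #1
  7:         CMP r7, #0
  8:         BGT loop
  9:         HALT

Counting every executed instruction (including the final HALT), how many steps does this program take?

29

after MOV r6, #0: r6=0
after MOV r3, #5: r3=5
after MOV r7, #5: r7=5
after SUB r3, r3, #7: r3=5-7=-2
after ADD r3, r3, r6: r3=(-2)+0=-2
after SUB r7, r7, #1: r7=5-1=4
CMP r7, #0  (cmp 4,0)
BGT loop: taken
after SUB r3, r3, #7: r3=(-2)-7=-9
after ADD r3, r3, r6: r3=(-9)+0=-9
after SUB r7, r7, #1: r7=4-1=3
CMP r7, #0  (cmp 3,0)
BGT loop: taken
after SUB r3, r3, #7: r3=(-9)-7=-16
after ADD r3, r3, r6: r3=(-16)+0=-16
after SUB r7, r7, #1: r7=3-1=2
CMP r7, #0  (cmp 2,0)
BGT loop: taken
after SUB r3, r3, #7: r3=(-16)-7=-23
after ADD r3, r3, r6: r3=(-23)+0=-23
after SUB r7, r7, #1: r7=2-1=1
CMP r7, #0  (cmp 1,0)
BGT loop: taken
after SUB r3, r3, #7: r3=(-23)-7=-30
after ADD r3, r3, r6: r3=(-30)+0=-30
after SUB r7, r7, #1: r7=1-1=0
CMP r7, #0  (cmp 0,0)
BGT loop: not taken
halt.
Total executed instructions: 29.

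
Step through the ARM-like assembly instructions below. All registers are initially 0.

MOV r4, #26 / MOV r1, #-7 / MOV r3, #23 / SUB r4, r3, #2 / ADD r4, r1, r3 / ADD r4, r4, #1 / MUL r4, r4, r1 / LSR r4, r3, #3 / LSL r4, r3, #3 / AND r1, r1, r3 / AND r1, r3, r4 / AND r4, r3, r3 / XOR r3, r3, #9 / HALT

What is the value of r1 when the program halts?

16

after MOV r4, #26: r4=26
after MOV r1, #-7: r1=-7
after MOV r3, #23: r3=23
after SUB r4, r3, #2: r4=23-2=21
after ADD r4, r1, r3: r4=(-7)+23=16
after ADD r4, r4, #1: r4=16+1=17
after MUL r4, r4, r1: r4=17*(-7)=-119
after LSR r4, r3, #3: r4=23>>3=2
after LSL r4, r3, #3: r4=23<<3=184
after AND r1, r1, r3: r1=(-7)&23=17
after AND r1, r3, r4: r1=23&184=16
after AND r4, r3, r3: r4=23&23=23
after XOR r3, r3, #9: r3=23^9=30
halt.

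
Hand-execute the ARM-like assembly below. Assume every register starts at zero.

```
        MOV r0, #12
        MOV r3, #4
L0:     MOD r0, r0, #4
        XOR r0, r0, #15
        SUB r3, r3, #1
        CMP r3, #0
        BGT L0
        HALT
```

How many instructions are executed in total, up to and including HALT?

r0=12
r3=4
r0=12%4=0
r0=0^15=15
r3=4-1=3
CMP r3, #0  (cmp 3,0)
BGT L0: taken
r0=15%4=3
r0=3^15=12
r3=3-1=2
CMP r3, #0  (cmp 2,0)
BGT L0: taken
r0=12%4=0
r0=0^15=15
r3=2-1=1
CMP r3, #0  (cmp 1,0)
BGT L0: taken
r0=15%4=3
r0=3^15=12
r3=1-1=0
CMP r3, #0  (cmp 0,0)
BGT L0: not taken
halt.
Total executed instructions: 23.

23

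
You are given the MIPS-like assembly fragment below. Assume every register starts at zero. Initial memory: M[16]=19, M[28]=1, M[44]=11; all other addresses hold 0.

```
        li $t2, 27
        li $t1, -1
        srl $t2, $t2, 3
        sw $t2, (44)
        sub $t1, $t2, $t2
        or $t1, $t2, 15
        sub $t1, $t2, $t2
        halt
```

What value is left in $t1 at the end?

$t2=27
$t1=-1
$t2=27>>3=3
sw $t2, (44) → M[44]=3
$t1=3-3=0
$t1=3|15=15
$t1=3-3=0
halt.

0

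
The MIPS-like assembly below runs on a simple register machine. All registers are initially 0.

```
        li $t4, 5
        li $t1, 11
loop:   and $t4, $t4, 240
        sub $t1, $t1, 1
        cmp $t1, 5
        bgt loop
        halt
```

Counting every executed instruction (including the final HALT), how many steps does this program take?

27

$t4=5
$t1=11
$t4=5&240=0
$t1=11-1=10
cmp $t1, 5  (cmp 10,5)
bgt loop: taken
$t4=0&240=0
$t1=10-1=9
cmp $t1, 5  (cmp 9,5)
bgt loop: taken
$t4=0&240=0
$t1=9-1=8
cmp $t1, 5  (cmp 8,5)
bgt loop: taken
$t4=0&240=0
$t1=8-1=7
cmp $t1, 5  (cmp 7,5)
bgt loop: taken
$t4=0&240=0
$t1=7-1=6
cmp $t1, 5  (cmp 6,5)
bgt loop: taken
$t4=0&240=0
$t1=6-1=5
cmp $t1, 5  (cmp 5,5)
bgt loop: not taken
halt.
Total executed instructions: 27.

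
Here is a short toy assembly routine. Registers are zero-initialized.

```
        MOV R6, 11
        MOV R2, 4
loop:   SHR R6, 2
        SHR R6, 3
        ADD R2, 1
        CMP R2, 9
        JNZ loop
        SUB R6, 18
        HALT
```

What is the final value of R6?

-18

R6=11
R2=4
R6=11>>2=2
R6=2>>3=0
R2=4+1=5
CMP R2, 9  (cmp 5,9)
JNZ loop: taken
R6=0>>2=0
R6=0>>3=0
R2=5+1=6
CMP R2, 9  (cmp 6,9)
JNZ loop: taken
R6=0>>2=0
R6=0>>3=0
R2=6+1=7
CMP R2, 9  (cmp 7,9)
JNZ loop: taken
R6=0>>2=0
R6=0>>3=0
R2=7+1=8
CMP R2, 9  (cmp 8,9)
JNZ loop: taken
R6=0>>2=0
R6=0>>3=0
R2=8+1=9
CMP R2, 9  (cmp 9,9)
JNZ loop: not taken
R6=0-18=-18
halt.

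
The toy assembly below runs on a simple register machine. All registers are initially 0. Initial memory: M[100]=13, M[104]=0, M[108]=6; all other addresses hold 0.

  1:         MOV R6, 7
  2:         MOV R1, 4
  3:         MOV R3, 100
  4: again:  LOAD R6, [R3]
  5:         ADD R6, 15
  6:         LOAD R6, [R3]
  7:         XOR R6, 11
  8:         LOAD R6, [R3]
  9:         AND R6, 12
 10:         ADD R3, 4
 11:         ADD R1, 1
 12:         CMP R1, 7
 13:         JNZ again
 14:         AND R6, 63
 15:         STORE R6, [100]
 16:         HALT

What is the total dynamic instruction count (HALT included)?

36

R6=7
R1=4
R3=100
R6=M[100]=13
R6=13+15=28
R6=M[100]=13
R6=13^11=6
R6=M[100]=13
R6=13&12=12
R3=100+4=104
R1=4+1=5
CMP R1, 7  (cmp 5,7)
JNZ again: taken
R6=M[104]=0
R6=0+15=15
R6=M[104]=0
R6=0^11=11
R6=M[104]=0
R6=0&12=0
R3=104+4=108
R1=5+1=6
CMP R1, 7  (cmp 6,7)
JNZ again: taken
R6=M[108]=6
R6=6+15=21
R6=M[108]=6
R6=6^11=13
R6=M[108]=6
R6=6&12=4
R3=108+4=112
R1=6+1=7
CMP R1, 7  (cmp 7,7)
JNZ again: not taken
R6=4&63=4
STORE R6, [100] → M[100]=4
halt.
Total executed instructions: 36.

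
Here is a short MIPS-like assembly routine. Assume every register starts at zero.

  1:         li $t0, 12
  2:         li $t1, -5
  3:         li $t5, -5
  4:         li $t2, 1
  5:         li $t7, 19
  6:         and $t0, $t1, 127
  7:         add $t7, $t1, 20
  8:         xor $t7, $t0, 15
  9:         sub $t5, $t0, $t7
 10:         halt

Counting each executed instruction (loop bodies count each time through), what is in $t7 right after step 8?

$t0=12
$t1=-5
$t5=-5
$t2=1
$t7=19
$t0=(-5)&127=123
$t7=(-5)+20=15
$t7=123^15=116
After step 8: $t7 = 116.

116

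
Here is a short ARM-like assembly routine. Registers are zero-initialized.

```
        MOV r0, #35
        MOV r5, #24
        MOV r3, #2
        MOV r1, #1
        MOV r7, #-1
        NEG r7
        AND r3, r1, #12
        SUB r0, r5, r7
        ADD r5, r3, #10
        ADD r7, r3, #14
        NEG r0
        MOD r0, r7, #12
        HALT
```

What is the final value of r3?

r0=35
r5=24
r3=2
r1=1
r7=-1
r7=-(-1)=1
r3=1&12=0
r0=24-1=23
r5=0+10=10
r7=0+14=14
r0=-(23)=-23
r0=14%12=2
halt.

0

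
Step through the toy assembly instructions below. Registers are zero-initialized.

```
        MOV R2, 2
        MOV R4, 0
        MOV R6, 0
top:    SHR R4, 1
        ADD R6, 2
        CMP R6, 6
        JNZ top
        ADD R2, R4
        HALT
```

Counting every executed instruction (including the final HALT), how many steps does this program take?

after MOV R2, 2: R2=2
after MOV R4, 0: R4=0
after MOV R6, 0: R6=0
after SHR R4, 1: R4=0>>1=0
after ADD R6, 2: R6=0+2=2
CMP R6, 6  (cmp 2,6)
JNZ top: taken
after SHR R4, 1: R4=0>>1=0
after ADD R6, 2: R6=2+2=4
CMP R6, 6  (cmp 4,6)
JNZ top: taken
after SHR R4, 1: R4=0>>1=0
after ADD R6, 2: R6=4+2=6
CMP R6, 6  (cmp 6,6)
JNZ top: not taken
after ADD R2, R4: R2=2+0=2
halt.
Total executed instructions: 17.

17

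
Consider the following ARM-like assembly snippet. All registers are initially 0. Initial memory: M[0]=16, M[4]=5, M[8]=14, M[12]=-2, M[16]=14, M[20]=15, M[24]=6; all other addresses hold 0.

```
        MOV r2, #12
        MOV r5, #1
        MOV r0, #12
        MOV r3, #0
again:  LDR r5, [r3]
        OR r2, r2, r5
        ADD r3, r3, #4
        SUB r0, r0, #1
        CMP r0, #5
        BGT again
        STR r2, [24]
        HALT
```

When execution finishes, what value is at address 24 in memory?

-1

MOV r2, #12 → r2=12
MOV r5, #1 → r5=1
MOV r0, #12 → r0=12
MOV r3, #0 → r3=0
LDR r5, [r3] → r5=M[0]=16
OR r2, r2, r5 → r2=12|16=28
ADD r3, r3, #4 → r3=0+4=4
SUB r0, r0, #1 → r0=12-1=11
CMP r0, #5  (cmp 11,5)
BGT again: taken
LDR r5, [r3] → r5=M[4]=5
OR r2, r2, r5 → r2=28|5=29
ADD r3, r3, #4 → r3=4+4=8
SUB r0, r0, #1 → r0=11-1=10
CMP r0, #5  (cmp 10,5)
BGT again: taken
LDR r5, [r3] → r5=M[8]=14
OR r2, r2, r5 → r2=29|14=31
ADD r3, r3, #4 → r3=8+4=12
SUB r0, r0, #1 → r0=10-1=9
CMP r0, #5  (cmp 9,5)
BGT again: taken
LDR r5, [r3] → r5=M[12]=-2
OR r2, r2, r5 → r2=31|(-2)=-1
ADD r3, r3, #4 → r3=12+4=16
SUB r0, r0, #1 → r0=9-1=8
CMP r0, #5  (cmp 8,5)
BGT again: taken
LDR r5, [r3] → r5=M[16]=14
OR r2, r2, r5 → r2=(-1)|14=-1
ADD r3, r3, #4 → r3=16+4=20
SUB r0, r0, #1 → r0=8-1=7
CMP r0, #5  (cmp 7,5)
BGT again: taken
LDR r5, [r3] → r5=M[20]=15
OR r2, r2, r5 → r2=(-1)|15=-1
ADD r3, r3, #4 → r3=20+4=24
SUB r0, r0, #1 → r0=7-1=6
CMP r0, #5  (cmp 6,5)
BGT again: taken
LDR r5, [r3] → r5=M[24]=6
OR r2, r2, r5 → r2=(-1)|6=-1
ADD r3, r3, #4 → r3=24+4=28
SUB r0, r0, #1 → r0=6-1=5
CMP r0, #5  (cmp 5,5)
BGT again: not taken
STR r2, [24] → M[24]=-1
halt.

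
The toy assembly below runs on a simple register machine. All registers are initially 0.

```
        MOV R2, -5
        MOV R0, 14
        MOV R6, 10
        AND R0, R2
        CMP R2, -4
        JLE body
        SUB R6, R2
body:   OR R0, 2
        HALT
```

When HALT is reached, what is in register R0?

10

R2=-5
R0=14
R6=10
R0=14&(-5)=10
CMP R2, -4  (cmp -5,-4)
JLE body: taken
R0=10|2=10
halt.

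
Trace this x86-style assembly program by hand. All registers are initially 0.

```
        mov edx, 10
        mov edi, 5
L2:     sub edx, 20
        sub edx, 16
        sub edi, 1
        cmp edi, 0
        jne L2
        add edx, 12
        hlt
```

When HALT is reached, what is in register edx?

after mov edx, 10: edx=10
after mov edi, 5: edi=5
after sub edx, 20: edx=10-20=-10
after sub edx, 16: edx=(-10)-16=-26
after sub edi, 1: edi=5-1=4
cmp edi, 0  (cmp 4,0)
jne L2: taken
after sub edx, 20: edx=(-26)-20=-46
after sub edx, 16: edx=(-46)-16=-62
after sub edi, 1: edi=4-1=3
cmp edi, 0  (cmp 3,0)
jne L2: taken
after sub edx, 20: edx=(-62)-20=-82
after sub edx, 16: edx=(-82)-16=-98
after sub edi, 1: edi=3-1=2
cmp edi, 0  (cmp 2,0)
jne L2: taken
after sub edx, 20: edx=(-98)-20=-118
after sub edx, 16: edx=(-118)-16=-134
after sub edi, 1: edi=2-1=1
cmp edi, 0  (cmp 1,0)
jne L2: taken
after sub edx, 20: edx=(-134)-20=-154
after sub edx, 16: edx=(-154)-16=-170
after sub edi, 1: edi=1-1=0
cmp edi, 0  (cmp 0,0)
jne L2: not taken
after add edx, 12: edx=(-170)+12=-158
halt.

-158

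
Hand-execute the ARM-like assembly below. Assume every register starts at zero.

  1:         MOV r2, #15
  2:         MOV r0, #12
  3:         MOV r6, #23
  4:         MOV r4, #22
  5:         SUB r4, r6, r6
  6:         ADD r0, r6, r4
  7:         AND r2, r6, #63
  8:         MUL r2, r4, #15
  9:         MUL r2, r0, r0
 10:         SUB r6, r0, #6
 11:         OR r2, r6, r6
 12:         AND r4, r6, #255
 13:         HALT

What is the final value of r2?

r2=15
r0=12
r6=23
r4=22
r4=23-23=0
r0=23+0=23
r2=23&63=23
r2=0*15=0
r2=23*23=529
r6=23-6=17
r2=17|17=17
r4=17&255=17
halt.

17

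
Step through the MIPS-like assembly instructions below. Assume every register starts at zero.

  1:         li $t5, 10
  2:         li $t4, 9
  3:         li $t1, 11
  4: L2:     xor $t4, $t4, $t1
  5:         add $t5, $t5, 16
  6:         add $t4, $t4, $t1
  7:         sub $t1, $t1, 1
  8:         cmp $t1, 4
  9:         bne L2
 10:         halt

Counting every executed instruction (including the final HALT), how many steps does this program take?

$t5=10
$t4=9
$t1=11
$t4=9^11=2
$t5=10+16=26
$t4=2+11=13
$t1=11-1=10
cmp $t1, 4  (cmp 10,4)
bne L2: taken
$t4=13^10=7
$t5=26+16=42
$t4=7+10=17
$t1=10-1=9
cmp $t1, 4  (cmp 9,4)
bne L2: taken
$t4=17^9=24
$t5=42+16=58
$t4=24+9=33
$t1=9-1=8
cmp $t1, 4  (cmp 8,4)
bne L2: taken
$t4=33^8=41
$t5=58+16=74
$t4=41+8=49
$t1=8-1=7
cmp $t1, 4  (cmp 7,4)
bne L2: taken
$t4=49^7=54
$t5=74+16=90
$t4=54+7=61
$t1=7-1=6
cmp $t1, 4  (cmp 6,4)
bne L2: taken
$t4=61^6=59
$t5=90+16=106
$t4=59+6=65
$t1=6-1=5
cmp $t1, 4  (cmp 5,4)
bne L2: taken
$t4=65^5=68
$t5=106+16=122
$t4=68+5=73
$t1=5-1=4
cmp $t1, 4  (cmp 4,4)
bne L2: not taken
halt.
Total executed instructions: 46.

46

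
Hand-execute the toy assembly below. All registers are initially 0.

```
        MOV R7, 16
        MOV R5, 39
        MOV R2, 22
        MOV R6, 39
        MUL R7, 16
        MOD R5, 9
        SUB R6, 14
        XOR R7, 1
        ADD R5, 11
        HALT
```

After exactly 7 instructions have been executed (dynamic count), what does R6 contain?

25

after MOV R7, 16: R7=16
after MOV R5, 39: R5=39
after MOV R2, 22: R2=22
after MOV R6, 39: R6=39
after MUL R7, 16: R7=16*16=256
after MOD R5, 9: R5=39%9=3
after SUB R6, 14: R6=39-14=25
After step 7: R6 = 25.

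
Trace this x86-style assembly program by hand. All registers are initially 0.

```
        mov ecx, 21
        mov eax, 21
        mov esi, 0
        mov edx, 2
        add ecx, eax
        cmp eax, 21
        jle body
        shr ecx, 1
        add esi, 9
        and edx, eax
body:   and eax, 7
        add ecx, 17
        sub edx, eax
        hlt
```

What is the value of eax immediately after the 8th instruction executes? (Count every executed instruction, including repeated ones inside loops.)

after mov ecx, 21: ecx=21
after mov eax, 21: eax=21
after mov esi, 0: esi=0
after mov edx, 2: edx=2
after add ecx, eax: ecx=21+21=42
cmp eax, 21  (cmp 21,21)
jle body: taken
after and eax, 7: eax=21&7=5
After step 8: eax = 5.

5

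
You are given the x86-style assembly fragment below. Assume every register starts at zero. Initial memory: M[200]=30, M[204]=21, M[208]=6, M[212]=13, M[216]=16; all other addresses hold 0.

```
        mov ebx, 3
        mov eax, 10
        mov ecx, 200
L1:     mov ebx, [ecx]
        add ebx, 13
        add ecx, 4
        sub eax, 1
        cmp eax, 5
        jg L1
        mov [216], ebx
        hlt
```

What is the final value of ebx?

mov ebx, 3 → ebx=3
mov eax, 10 → eax=10
mov ecx, 200 → ecx=200
mov ebx, [ecx] → ebx=M[200]=30
add ebx, 13 → ebx=30+13=43
add ecx, 4 → ecx=200+4=204
sub eax, 1 → eax=10-1=9
cmp eax, 5  (cmp 9,5)
jg L1: taken
mov ebx, [ecx] → ebx=M[204]=21
add ebx, 13 → ebx=21+13=34
add ecx, 4 → ecx=204+4=208
sub eax, 1 → eax=9-1=8
cmp eax, 5  (cmp 8,5)
jg L1: taken
mov ebx, [ecx] → ebx=M[208]=6
add ebx, 13 → ebx=6+13=19
add ecx, 4 → ecx=208+4=212
sub eax, 1 → eax=8-1=7
cmp eax, 5  (cmp 7,5)
jg L1: taken
mov ebx, [ecx] → ebx=M[212]=13
add ebx, 13 → ebx=13+13=26
add ecx, 4 → ecx=212+4=216
sub eax, 1 → eax=7-1=6
cmp eax, 5  (cmp 6,5)
jg L1: taken
mov ebx, [ecx] → ebx=M[216]=16
add ebx, 13 → ebx=16+13=29
add ecx, 4 → ecx=216+4=220
sub eax, 1 → eax=6-1=5
cmp eax, 5  (cmp 5,5)
jg L1: not taken
mov [216], ebx → M[216]=29
halt.

29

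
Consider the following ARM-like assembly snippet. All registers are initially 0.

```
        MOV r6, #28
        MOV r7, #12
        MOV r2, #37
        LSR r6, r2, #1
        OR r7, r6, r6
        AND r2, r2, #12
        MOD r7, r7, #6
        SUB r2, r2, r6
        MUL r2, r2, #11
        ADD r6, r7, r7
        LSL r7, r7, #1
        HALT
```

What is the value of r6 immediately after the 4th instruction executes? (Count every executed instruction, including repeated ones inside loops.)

MOV r6, #28 → r6=28
MOV r7, #12 → r7=12
MOV r2, #37 → r2=37
LSR r6, r2, #1 → r6=37>>1=18
After step 4: r6 = 18.

18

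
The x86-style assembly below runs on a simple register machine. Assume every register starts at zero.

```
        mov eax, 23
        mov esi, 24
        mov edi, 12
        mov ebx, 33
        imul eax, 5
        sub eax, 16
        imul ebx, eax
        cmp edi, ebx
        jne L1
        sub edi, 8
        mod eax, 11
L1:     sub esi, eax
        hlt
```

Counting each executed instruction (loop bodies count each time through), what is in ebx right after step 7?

mov eax, 23 → eax=23
mov esi, 24 → esi=24
mov edi, 12 → edi=12
mov ebx, 33 → ebx=33
imul eax, 5 → eax=23*5=115
sub eax, 16 → eax=115-16=99
imul ebx, eax → ebx=33*99=3267
After step 7: ebx = 3267.

3267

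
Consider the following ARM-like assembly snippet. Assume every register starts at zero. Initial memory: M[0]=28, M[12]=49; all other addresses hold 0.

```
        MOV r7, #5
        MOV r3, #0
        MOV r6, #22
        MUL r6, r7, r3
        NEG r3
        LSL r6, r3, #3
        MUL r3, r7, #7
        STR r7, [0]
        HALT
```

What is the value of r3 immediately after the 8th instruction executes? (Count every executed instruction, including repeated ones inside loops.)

35

r7=5
r3=0
r6=22
r6=5*0=0
r3=-(0)=0
r6=0<<3=0
r3=5*7=35
STR r7, [0] → M[0]=5
After step 8: r3 = 35.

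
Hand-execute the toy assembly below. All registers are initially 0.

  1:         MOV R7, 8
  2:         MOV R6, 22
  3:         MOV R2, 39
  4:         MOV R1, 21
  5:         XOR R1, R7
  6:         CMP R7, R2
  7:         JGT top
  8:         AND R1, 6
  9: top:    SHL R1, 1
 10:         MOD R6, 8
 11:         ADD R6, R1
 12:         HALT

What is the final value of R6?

14

R7=8
R6=22
R2=39
R1=21
R1=21^8=29
CMP R7, R2  (cmp 8,39)
JGT top: not taken
R1=29&6=4
R1=4<<1=8
R6=22%8=6
R6=6+8=14
halt.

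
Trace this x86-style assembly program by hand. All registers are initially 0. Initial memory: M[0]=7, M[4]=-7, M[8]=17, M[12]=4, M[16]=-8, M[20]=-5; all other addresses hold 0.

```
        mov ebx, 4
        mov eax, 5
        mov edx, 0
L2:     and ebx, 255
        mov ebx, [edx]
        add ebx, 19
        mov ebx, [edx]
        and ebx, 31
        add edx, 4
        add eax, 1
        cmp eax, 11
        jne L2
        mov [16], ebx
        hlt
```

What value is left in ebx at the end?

27

ebx=4
eax=5
edx=0
ebx=4&255=4
ebx=M[0]=7
ebx=7+19=26
ebx=M[0]=7
ebx=7&31=7
edx=0+4=4
eax=5+1=6
cmp eax, 11  (cmp 6,11)
jne L2: taken
ebx=7&255=7
ebx=M[4]=-7
ebx=(-7)+19=12
ebx=M[4]=-7
ebx=(-7)&31=25
edx=4+4=8
eax=6+1=7
cmp eax, 11  (cmp 7,11)
jne L2: taken
ebx=25&255=25
ebx=M[8]=17
ebx=17+19=36
ebx=M[8]=17
ebx=17&31=17
edx=8+4=12
eax=7+1=8
cmp eax, 11  (cmp 8,11)
jne L2: taken
ebx=17&255=17
ebx=M[12]=4
ebx=4+19=23
ebx=M[12]=4
ebx=4&31=4
edx=12+4=16
eax=8+1=9
cmp eax, 11  (cmp 9,11)
jne L2: taken
ebx=4&255=4
ebx=M[16]=-8
ebx=(-8)+19=11
ebx=M[16]=-8
ebx=(-8)&31=24
edx=16+4=20
eax=9+1=10
cmp eax, 11  (cmp 10,11)
jne L2: taken
ebx=24&255=24
ebx=M[20]=-5
ebx=(-5)+19=14
ebx=M[20]=-5
ebx=(-5)&31=27
edx=20+4=24
eax=10+1=11
cmp eax, 11  (cmp 11,11)
jne L2: not taken
mov [16], ebx → M[16]=27
halt.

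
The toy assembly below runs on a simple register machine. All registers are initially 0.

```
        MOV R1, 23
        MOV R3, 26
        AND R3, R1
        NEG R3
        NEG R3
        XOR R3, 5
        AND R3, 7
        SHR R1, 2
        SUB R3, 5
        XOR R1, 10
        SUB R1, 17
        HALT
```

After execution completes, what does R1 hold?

-2

R1=23
R3=26
R3=26&23=18
R3=-(18)=-18
R3=-(-18)=18
R3=18^5=23
R3=23&7=7
R1=23>>2=5
R3=7-5=2
R1=5^10=15
R1=15-17=-2
halt.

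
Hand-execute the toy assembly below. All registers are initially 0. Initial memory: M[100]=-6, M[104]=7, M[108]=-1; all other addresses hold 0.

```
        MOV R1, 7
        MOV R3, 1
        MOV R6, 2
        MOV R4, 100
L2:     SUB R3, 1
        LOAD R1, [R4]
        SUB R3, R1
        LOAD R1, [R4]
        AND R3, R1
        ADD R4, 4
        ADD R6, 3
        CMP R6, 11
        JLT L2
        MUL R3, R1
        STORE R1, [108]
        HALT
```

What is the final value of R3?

after MOV R1, 7: R1=7
after MOV R3, 1: R3=1
after MOV R6, 2: R6=2
after MOV R4, 100: R4=100
after SUB R3, 1: R3=1-1=0
after LOAD R1, [R4]: R1=M[100]=-6
after SUB R3, R1: R3=0-(-6)=6
after LOAD R1, [R4]: R1=M[100]=-6
after AND R3, R1: R3=6&(-6)=2
after ADD R4, 4: R4=100+4=104
after ADD R6, 3: R6=2+3=5
CMP R6, 11  (cmp 5,11)
JLT L2: taken
after SUB R3, 1: R3=2-1=1
after LOAD R1, [R4]: R1=M[104]=7
after SUB R3, R1: R3=1-7=-6
after LOAD R1, [R4]: R1=M[104]=7
after AND R3, R1: R3=(-6)&7=2
after ADD R4, 4: R4=104+4=108
after ADD R6, 3: R6=5+3=8
CMP R6, 11  (cmp 8,11)
JLT L2: taken
after SUB R3, 1: R3=2-1=1
after LOAD R1, [R4]: R1=M[108]=-1
after SUB R3, R1: R3=1-(-1)=2
after LOAD R1, [R4]: R1=M[108]=-1
after AND R3, R1: R3=2&(-1)=2
after ADD R4, 4: R4=108+4=112
after ADD R6, 3: R6=8+3=11
CMP R6, 11  (cmp 11,11)
JLT L2: not taken
after MUL R3, R1: R3=2*(-1)=-2
STORE R1, [108] → M[108]=-1
halt.

-2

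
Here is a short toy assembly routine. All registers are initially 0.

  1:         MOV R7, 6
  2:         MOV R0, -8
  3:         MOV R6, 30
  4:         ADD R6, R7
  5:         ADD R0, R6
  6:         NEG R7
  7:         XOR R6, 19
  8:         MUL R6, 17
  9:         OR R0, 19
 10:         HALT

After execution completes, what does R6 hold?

935

after MOV R7, 6: R7=6
after MOV R0, -8: R0=-8
after MOV R6, 30: R6=30
after ADD R6, R7: R6=30+6=36
after ADD R0, R6: R0=(-8)+36=28
after NEG R7: R7=-(6)=-6
after XOR R6, 19: R6=36^19=55
after MUL R6, 17: R6=55*17=935
after OR R0, 19: R0=28|19=31
halt.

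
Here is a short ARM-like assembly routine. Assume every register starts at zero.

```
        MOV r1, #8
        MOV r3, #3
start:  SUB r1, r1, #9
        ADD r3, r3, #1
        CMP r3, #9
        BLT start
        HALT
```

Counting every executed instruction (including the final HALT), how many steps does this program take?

27

after MOV r1, #8: r1=8
after MOV r3, #3: r3=3
after SUB r1, r1, #9: r1=8-9=-1
after ADD r3, r3, #1: r3=3+1=4
CMP r3, #9  (cmp 4,9)
BLT start: taken
after SUB r1, r1, #9: r1=(-1)-9=-10
after ADD r3, r3, #1: r3=4+1=5
CMP r3, #9  (cmp 5,9)
BLT start: taken
after SUB r1, r1, #9: r1=(-10)-9=-19
after ADD r3, r3, #1: r3=5+1=6
CMP r3, #9  (cmp 6,9)
BLT start: taken
after SUB r1, r1, #9: r1=(-19)-9=-28
after ADD r3, r3, #1: r3=6+1=7
CMP r3, #9  (cmp 7,9)
BLT start: taken
after SUB r1, r1, #9: r1=(-28)-9=-37
after ADD r3, r3, #1: r3=7+1=8
CMP r3, #9  (cmp 8,9)
BLT start: taken
after SUB r1, r1, #9: r1=(-37)-9=-46
after ADD r3, r3, #1: r3=8+1=9
CMP r3, #9  (cmp 9,9)
BLT start: not taken
halt.
Total executed instructions: 27.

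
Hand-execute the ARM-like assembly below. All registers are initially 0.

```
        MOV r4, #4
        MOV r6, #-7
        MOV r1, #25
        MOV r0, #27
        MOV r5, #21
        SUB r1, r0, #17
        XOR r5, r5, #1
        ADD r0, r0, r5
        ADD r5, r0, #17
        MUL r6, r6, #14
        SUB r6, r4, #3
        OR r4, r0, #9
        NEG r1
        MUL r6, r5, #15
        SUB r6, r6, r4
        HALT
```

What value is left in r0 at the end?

47

MOV r4, #4 → r4=4
MOV r6, #-7 → r6=-7
MOV r1, #25 → r1=25
MOV r0, #27 → r0=27
MOV r5, #21 → r5=21
SUB r1, r0, #17 → r1=27-17=10
XOR r5, r5, #1 → r5=21^1=20
ADD r0, r0, r5 → r0=27+20=47
ADD r5, r0, #17 → r5=47+17=64
MUL r6, r6, #14 → r6=(-7)*14=-98
SUB r6, r4, #3 → r6=4-3=1
OR r4, r0, #9 → r4=47|9=47
NEG r1 → r1=-(10)=-10
MUL r6, r5, #15 → r6=64*15=960
SUB r6, r6, r4 → r6=960-47=913
halt.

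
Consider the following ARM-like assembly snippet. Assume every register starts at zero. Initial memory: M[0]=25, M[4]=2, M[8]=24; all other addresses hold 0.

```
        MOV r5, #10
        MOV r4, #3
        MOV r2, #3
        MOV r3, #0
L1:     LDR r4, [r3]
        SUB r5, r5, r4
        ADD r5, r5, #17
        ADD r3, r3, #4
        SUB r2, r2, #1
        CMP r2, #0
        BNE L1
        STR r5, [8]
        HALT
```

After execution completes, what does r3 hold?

after MOV r5, #10: r5=10
after MOV r4, #3: r4=3
after MOV r2, #3: r2=3
after MOV r3, #0: r3=0
after LDR r4, [r3]: r4=M[0]=25
after SUB r5, r5, r4: r5=10-25=-15
after ADD r5, r5, #17: r5=(-15)+17=2
after ADD r3, r3, #4: r3=0+4=4
after SUB r2, r2, #1: r2=3-1=2
CMP r2, #0  (cmp 2,0)
BNE L1: taken
after LDR r4, [r3]: r4=M[4]=2
after SUB r5, r5, r4: r5=2-2=0
after ADD r5, r5, #17: r5=0+17=17
after ADD r3, r3, #4: r3=4+4=8
after SUB r2, r2, #1: r2=2-1=1
CMP r2, #0  (cmp 1,0)
BNE L1: taken
after LDR r4, [r3]: r4=M[8]=24
after SUB r5, r5, r4: r5=17-24=-7
after ADD r5, r5, #17: r5=(-7)+17=10
after ADD r3, r3, #4: r3=8+4=12
after SUB r2, r2, #1: r2=1-1=0
CMP r2, #0  (cmp 0,0)
BNE L1: not taken
STR r5, [8] → M[8]=10
halt.

12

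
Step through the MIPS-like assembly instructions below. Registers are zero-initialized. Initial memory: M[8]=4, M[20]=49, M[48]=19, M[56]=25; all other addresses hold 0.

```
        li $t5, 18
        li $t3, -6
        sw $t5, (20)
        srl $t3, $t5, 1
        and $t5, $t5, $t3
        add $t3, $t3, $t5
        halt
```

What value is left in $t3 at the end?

$t5=18
$t3=-6
sw $t5, (20) → M[20]=18
$t3=18>>1=9
$t5=18&9=0
$t3=9+0=9
halt.

9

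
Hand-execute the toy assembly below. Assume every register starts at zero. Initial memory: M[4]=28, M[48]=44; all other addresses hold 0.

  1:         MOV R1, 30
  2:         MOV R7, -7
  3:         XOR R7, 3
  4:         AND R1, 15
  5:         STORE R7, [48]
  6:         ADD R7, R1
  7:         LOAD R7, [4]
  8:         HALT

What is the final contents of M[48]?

R1=30
R7=-7
R7=(-7)^3=-6
R1=30&15=14
STORE R7, [48] → M[48]=-6
R7=(-6)+14=8
R7=M[4]=28
halt.

-6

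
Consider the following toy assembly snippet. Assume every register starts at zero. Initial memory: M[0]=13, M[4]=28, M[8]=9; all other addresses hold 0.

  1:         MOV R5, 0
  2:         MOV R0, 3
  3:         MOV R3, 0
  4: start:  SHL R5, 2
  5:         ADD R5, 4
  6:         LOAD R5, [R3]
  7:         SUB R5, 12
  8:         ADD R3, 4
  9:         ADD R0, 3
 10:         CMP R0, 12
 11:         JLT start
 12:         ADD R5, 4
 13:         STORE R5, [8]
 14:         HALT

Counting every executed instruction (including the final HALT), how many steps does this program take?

30

MOV R5, 0 → R5=0
MOV R0, 3 → R0=3
MOV R3, 0 → R3=0
SHL R5, 2 → R5=0<<2=0
ADD R5, 4 → R5=0+4=4
LOAD R5, [R3] → R5=M[0]=13
SUB R5, 12 → R5=13-12=1
ADD R3, 4 → R3=0+4=4
ADD R0, 3 → R0=3+3=6
CMP R0, 12  (cmp 6,12)
JLT start: taken
SHL R5, 2 → R5=1<<2=4
ADD R5, 4 → R5=4+4=8
LOAD R5, [R3] → R5=M[4]=28
SUB R5, 12 → R5=28-12=16
ADD R3, 4 → R3=4+4=8
ADD R0, 3 → R0=6+3=9
CMP R0, 12  (cmp 9,12)
JLT start: taken
SHL R5, 2 → R5=16<<2=64
ADD R5, 4 → R5=64+4=68
LOAD R5, [R3] → R5=M[8]=9
SUB R5, 12 → R5=9-12=-3
ADD R3, 4 → R3=8+4=12
ADD R0, 3 → R0=9+3=12
CMP R0, 12  (cmp 12,12)
JLT start: not taken
ADD R5, 4 → R5=(-3)+4=1
STORE R5, [8] → M[8]=1
halt.
Total executed instructions: 30.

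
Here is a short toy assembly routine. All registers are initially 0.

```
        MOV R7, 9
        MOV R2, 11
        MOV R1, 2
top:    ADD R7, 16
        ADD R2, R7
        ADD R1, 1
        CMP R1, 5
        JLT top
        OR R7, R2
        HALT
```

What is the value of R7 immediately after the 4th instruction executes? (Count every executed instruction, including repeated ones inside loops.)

25

R7=9
R2=11
R1=2
R7=9+16=25
After step 4: R7 = 25.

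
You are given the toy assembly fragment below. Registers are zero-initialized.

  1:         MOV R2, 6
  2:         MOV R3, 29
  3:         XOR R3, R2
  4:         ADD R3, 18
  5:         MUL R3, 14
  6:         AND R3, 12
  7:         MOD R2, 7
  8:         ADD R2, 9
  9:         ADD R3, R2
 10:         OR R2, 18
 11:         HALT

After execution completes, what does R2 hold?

R2=6
R3=29
R3=29^6=27
R3=27+18=45
R3=45*14=630
R3=630&12=4
R2=6%7=6
R2=6+9=15
R3=4+15=19
R2=15|18=31
halt.

31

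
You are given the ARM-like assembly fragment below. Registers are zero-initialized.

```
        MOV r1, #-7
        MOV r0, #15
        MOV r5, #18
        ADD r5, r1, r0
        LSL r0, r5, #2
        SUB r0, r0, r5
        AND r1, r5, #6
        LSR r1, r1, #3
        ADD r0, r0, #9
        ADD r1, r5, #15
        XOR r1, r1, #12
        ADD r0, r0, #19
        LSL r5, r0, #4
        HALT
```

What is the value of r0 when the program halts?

52

MOV r1, #-7 → r1=-7
MOV r0, #15 → r0=15
MOV r5, #18 → r5=18
ADD r5, r1, r0 → r5=(-7)+15=8
LSL r0, r5, #2 → r0=8<<2=32
SUB r0, r0, r5 → r0=32-8=24
AND r1, r5, #6 → r1=8&6=0
LSR r1, r1, #3 → r1=0>>3=0
ADD r0, r0, #9 → r0=24+9=33
ADD r1, r5, #15 → r1=8+15=23
XOR r1, r1, #12 → r1=23^12=27
ADD r0, r0, #19 → r0=33+19=52
LSL r5, r0, #4 → r5=52<<4=832
halt.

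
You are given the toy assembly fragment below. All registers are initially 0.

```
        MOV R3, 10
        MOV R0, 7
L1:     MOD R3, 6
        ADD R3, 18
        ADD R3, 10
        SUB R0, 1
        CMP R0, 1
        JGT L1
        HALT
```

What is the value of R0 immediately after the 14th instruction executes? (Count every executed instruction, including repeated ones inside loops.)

R3=10
R0=7
R3=10%6=4
R3=4+18=22
R3=22+10=32
R0=7-1=6
CMP R0, 1  (cmp 6,1)
JGT L1: taken
R3=32%6=2
R3=2+18=20
R3=20+10=30
R0=6-1=5
CMP R0, 1  (cmp 5,1)
JGT L1: taken
After step 14: R0 = 5.

5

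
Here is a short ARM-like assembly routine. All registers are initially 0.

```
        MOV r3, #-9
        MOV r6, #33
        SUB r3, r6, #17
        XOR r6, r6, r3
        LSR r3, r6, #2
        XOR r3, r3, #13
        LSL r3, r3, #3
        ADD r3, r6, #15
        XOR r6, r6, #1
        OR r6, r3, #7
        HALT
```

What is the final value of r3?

64

after MOV r3, #-9: r3=-9
after MOV r6, #33: r6=33
after SUB r3, r6, #17: r3=33-17=16
after XOR r6, r6, r3: r6=33^16=49
after LSR r3, r6, #2: r3=49>>2=12
after XOR r3, r3, #13: r3=12^13=1
after LSL r3, r3, #3: r3=1<<3=8
after ADD r3, r6, #15: r3=49+15=64
after XOR r6, r6, #1: r6=49^1=48
after OR r6, r3, #7: r6=64|7=71
halt.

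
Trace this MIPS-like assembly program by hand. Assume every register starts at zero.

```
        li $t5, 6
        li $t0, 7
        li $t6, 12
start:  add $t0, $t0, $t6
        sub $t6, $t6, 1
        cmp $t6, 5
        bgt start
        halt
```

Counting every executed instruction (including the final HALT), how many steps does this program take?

after li $t5, 6: $t5=6
after li $t0, 7: $t0=7
after li $t6, 12: $t6=12
after add $t0, $t0, $t6: $t0=7+12=19
after sub $t6, $t6, 1: $t6=12-1=11
cmp $t6, 5  (cmp 11,5)
bgt start: taken
after add $t0, $t0, $t6: $t0=19+11=30
after sub $t6, $t6, 1: $t6=11-1=10
cmp $t6, 5  (cmp 10,5)
bgt start: taken
after add $t0, $t0, $t6: $t0=30+10=40
after sub $t6, $t6, 1: $t6=10-1=9
cmp $t6, 5  (cmp 9,5)
bgt start: taken
after add $t0, $t0, $t6: $t0=40+9=49
after sub $t6, $t6, 1: $t6=9-1=8
cmp $t6, 5  (cmp 8,5)
bgt start: taken
after add $t0, $t0, $t6: $t0=49+8=57
after sub $t6, $t6, 1: $t6=8-1=7
cmp $t6, 5  (cmp 7,5)
bgt start: taken
after add $t0, $t0, $t6: $t0=57+7=64
after sub $t6, $t6, 1: $t6=7-1=6
cmp $t6, 5  (cmp 6,5)
bgt start: taken
after add $t0, $t0, $t6: $t0=64+6=70
after sub $t6, $t6, 1: $t6=6-1=5
cmp $t6, 5  (cmp 5,5)
bgt start: not taken
halt.
Total executed instructions: 32.

32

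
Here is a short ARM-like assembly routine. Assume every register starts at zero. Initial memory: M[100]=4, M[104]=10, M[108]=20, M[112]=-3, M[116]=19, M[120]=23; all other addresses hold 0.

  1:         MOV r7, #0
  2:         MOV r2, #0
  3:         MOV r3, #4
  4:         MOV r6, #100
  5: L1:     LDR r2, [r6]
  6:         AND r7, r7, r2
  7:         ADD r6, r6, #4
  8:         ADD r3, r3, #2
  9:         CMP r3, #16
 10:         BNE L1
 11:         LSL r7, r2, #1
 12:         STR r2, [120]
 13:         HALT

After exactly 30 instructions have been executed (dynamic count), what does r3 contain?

12

r7=0
r2=0
r3=4
r6=100
r2=M[100]=4
r7=0&4=0
r6=100+4=104
r3=4+2=6
CMP r3, #16  (cmp 6,16)
BNE L1: taken
r2=M[104]=10
r7=0&10=0
r6=104+4=108
r3=6+2=8
CMP r3, #16  (cmp 8,16)
BNE L1: taken
r2=M[108]=20
r7=0&20=0
r6=108+4=112
r3=8+2=10
CMP r3, #16  (cmp 10,16)
BNE L1: taken
r2=M[112]=-3
r7=0&(-3)=0
r6=112+4=116
r3=10+2=12
CMP r3, #16  (cmp 12,16)
BNE L1: taken
r2=M[116]=19
r7=0&19=0
After step 30: r3 = 12.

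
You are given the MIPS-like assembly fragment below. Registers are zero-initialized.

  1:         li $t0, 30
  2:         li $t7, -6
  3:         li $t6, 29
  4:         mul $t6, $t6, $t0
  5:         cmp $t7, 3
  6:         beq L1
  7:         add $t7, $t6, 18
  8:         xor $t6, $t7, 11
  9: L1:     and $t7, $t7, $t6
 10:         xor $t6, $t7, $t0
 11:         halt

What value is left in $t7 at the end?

880

li $t0, 30 → $t0=30
li $t7, -6 → $t7=-6
li $t6, 29 → $t6=29
mul $t6, $t6, $t0 → $t6=29*30=870
cmp $t7, 3  (cmp -6,3)
beq L1: not taken
add $t7, $t6, 18 → $t7=870+18=888
xor $t6, $t7, 11 → $t6=888^11=883
and $t7, $t7, $t6 → $t7=888&883=880
xor $t6, $t7, $t0 → $t6=880^30=878
halt.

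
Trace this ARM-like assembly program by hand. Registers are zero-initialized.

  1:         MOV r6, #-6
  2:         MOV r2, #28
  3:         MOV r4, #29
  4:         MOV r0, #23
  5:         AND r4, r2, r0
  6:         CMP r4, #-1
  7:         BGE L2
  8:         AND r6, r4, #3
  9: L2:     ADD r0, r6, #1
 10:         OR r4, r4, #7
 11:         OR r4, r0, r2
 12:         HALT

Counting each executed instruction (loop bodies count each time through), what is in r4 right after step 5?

after MOV r6, #-6: r6=-6
after MOV r2, #28: r2=28
after MOV r4, #29: r4=29
after MOV r0, #23: r0=23
after AND r4, r2, r0: r4=28&23=20
After step 5: r4 = 20.

20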